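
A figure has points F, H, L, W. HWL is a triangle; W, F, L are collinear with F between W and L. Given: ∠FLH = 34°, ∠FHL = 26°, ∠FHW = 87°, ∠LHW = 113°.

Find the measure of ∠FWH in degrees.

1. ∠HLW = 34°  [F on ray LW]
2. ∠HWL = 33°  [△HWL]
3. ∠FWH = 33°  [F on ray WL]

∠FWH = 33°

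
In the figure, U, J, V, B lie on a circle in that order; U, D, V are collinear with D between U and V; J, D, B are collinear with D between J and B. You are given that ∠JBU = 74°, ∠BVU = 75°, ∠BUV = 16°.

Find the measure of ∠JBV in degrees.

1. ∠BDU = 90°  [△UDB]
2. ∠BDV = 90°  [linear pair at D on UV]
3. ∠JBV = 15°  [△VDB]

∠JBV = 15°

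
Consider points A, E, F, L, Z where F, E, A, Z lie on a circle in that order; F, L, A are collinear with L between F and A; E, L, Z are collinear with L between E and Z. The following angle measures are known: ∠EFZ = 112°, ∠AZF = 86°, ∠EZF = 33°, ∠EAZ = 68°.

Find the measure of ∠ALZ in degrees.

∠ALZ = 92°

1. ∠FEZ = 35°  [△FEZ]
2. ∠AEF = 94°  [cyclic FEAZ, opposite ∠E+∠Z]
3. ∠EAF = 33°  [same arc FE]
4. ∠FAZ = 35°  [same arc FZ]
5. ∠AFE = 53°  [△FEA]
6. ∠AZE = 53°  [same arc EA]
7. ∠ALZ = 92°  [△ALZ]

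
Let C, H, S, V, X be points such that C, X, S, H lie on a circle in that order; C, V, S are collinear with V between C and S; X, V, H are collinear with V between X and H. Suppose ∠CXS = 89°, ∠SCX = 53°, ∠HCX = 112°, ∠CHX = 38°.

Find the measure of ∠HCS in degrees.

1. ∠SHX = 53°  [same arc XS]
2. ∠HSX = 68°  [cyclic CXSH, opposite ∠C+∠S]
3. ∠HXS = 59°  [△XSH]
4. ∠HCS = 59°  [same arc SH]

∠HCS = 59°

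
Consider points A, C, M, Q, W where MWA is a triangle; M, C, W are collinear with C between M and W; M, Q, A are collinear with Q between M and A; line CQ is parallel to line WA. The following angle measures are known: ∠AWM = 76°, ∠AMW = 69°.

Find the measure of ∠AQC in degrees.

1. ∠MAW = 35°  [△MWA]
2. ∠CQM = 35°  [CQ∥WA, corresponding at Q]
3. ∠AQC = 145°  [linear pair at Q on MA]

∠AQC = 145°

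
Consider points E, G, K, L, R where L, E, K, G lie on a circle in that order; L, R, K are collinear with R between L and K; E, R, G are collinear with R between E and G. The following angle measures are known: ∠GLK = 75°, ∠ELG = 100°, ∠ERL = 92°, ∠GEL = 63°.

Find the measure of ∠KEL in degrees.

∠KEL = 138°

1. ∠GEK = 75°  [same arc KG]
2. ∠ERK = 88°  [linear pair at R on LK]
3. ∠ELK = 25°  [△LRE]
4. ∠EKL = 17°  [△ERK]
5. ∠KEL = 138°  [△LEK]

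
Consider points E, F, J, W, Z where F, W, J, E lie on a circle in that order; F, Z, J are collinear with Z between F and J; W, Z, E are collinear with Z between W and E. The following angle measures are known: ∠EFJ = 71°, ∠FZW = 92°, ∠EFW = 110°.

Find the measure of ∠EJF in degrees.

∠EJF = 49°

1. ∠EWJ = 71°  [same arc JE]
2. ∠EZJ = 92°  [vertical angles at Z]
3. ∠EJW = 70°  [cyclic FWJE, opposite ∠F+∠J]
4. ∠JEW = 39°  [△WJE]
5. ∠EJF = 49°  [△JZE]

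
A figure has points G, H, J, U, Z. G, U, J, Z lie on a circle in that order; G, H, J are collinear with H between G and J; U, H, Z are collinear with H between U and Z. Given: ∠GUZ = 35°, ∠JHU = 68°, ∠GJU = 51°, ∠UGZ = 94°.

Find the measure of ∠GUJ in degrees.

∠GUJ = 96°

1. ∠GHU = 112°  [linear pair at H on GJ]
2. ∠JGU = 33°  [△GHU]
3. ∠GUJ = 96°  [△GUJ]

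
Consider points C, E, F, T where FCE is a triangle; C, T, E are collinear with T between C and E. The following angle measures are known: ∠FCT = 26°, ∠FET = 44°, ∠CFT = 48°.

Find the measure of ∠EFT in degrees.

1. ∠CTF = 106°  [△FCT]
2. ∠ETF = 74°  [linear pair at T on CE]
3. ∠EFT = 62°  [△FTE]

∠EFT = 62°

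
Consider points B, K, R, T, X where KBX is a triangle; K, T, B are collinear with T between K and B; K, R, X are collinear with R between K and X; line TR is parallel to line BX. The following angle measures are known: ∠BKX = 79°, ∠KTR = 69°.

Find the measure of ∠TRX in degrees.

∠TRX = 148°

1. ∠RKT = 79°  [T on KB, R on KX]
2. ∠KRT = 32°  [△KTR]
3. ∠TRX = 148°  [linear pair at R on KX]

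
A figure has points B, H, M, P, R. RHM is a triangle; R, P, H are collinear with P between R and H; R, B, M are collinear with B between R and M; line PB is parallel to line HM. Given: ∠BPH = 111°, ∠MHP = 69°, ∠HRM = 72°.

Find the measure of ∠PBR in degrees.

1. ∠BPR = 69°  [linear pair at P on RH]
2. ∠BRP = 72°  [P on RH, B on RM]
3. ∠PBR = 39°  [△RPB]

∠PBR = 39°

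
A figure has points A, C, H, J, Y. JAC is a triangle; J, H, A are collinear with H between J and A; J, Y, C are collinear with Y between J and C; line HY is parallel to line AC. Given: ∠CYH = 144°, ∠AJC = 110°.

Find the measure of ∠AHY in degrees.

∠AHY = 146°

1. ∠HYJ = 36°  [linear pair at Y on JC]
2. ∠HJY = 110°  [H on JA, Y on JC]
3. ∠JHY = 34°  [△JHY]
4. ∠AHY = 146°  [linear pair at H on JA]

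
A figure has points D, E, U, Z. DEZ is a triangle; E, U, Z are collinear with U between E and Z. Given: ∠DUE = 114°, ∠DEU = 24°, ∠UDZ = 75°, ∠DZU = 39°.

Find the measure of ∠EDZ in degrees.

1. ∠DEZ = 24°  [U on ray EZ]
2. ∠DZE = 39°  [U on ray ZE]
3. ∠EDZ = 117°  [△DEZ]

∠EDZ = 117°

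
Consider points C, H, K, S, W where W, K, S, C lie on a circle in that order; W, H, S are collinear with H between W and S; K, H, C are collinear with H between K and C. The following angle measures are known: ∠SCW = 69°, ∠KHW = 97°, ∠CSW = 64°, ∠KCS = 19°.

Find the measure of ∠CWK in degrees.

∠CWK = 66°

1. ∠SKW = 111°  [cyclic WKSC, opposite ∠K+∠C]
2. ∠CKW = 64°  [same arc WC]
3. ∠KWS = 19°  [same arc KS]
4. ∠KSW = 50°  [△WKS]
5. ∠KCW = 50°  [same arc WK]
6. ∠CWK = 66°  [△WKC]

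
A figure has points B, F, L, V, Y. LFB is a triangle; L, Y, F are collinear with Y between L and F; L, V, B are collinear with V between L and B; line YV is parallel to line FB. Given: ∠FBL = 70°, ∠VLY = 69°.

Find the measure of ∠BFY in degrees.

1. ∠LVY = 70°  [YV∥FB, corresponding at V]
2. ∠LYV = 41°  [△LYV]
3. ∠FYV = 139°  [linear pair at Y on LF]
4. ∠BFY = 41°  [YV∥FB, co-interior at F–Y]

∠BFY = 41°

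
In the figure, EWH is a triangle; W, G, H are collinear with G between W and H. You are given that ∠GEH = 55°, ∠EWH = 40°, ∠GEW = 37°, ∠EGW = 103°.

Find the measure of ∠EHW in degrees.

∠EHW = 48°

1. ∠EGH = 77°  [linear pair at G on WH]
2. ∠EHG = 48°  [△EGH]
3. ∠EHW = 48°  [G on ray HW]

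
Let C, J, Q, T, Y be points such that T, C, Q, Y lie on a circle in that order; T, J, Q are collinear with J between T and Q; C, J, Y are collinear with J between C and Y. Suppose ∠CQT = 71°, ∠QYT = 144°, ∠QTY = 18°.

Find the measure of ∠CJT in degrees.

∠CJT = 89°

1. ∠QCT = 36°  [cyclic TCQY, opposite ∠C+∠Y]
2. ∠TQY = 18°  [△TQY]
3. ∠CTQ = 73°  [△TCQ]
4. ∠TCY = 18°  [same arc TY]
5. ∠CJT = 89°  [△TJC]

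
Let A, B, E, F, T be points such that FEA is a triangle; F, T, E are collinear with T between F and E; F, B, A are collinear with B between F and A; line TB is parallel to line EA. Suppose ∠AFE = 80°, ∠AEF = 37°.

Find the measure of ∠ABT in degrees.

∠ABT = 117°

1. ∠EAF = 63°  [△FEA]
2. ∠FBT = 63°  [TB∥EA, corresponding at B]
3. ∠ABT = 117°  [linear pair at B on FA]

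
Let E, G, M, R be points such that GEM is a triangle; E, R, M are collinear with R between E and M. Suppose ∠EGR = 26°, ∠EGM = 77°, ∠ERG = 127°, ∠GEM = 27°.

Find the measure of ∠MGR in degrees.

∠MGR = 51°

1. ∠EMG = 76°  [△GEM]
2. ∠GRM = 53°  [linear pair at R on EM]
3. ∠GMR = 76°  [R on ray ME]
4. ∠MGR = 51°  [△GRM]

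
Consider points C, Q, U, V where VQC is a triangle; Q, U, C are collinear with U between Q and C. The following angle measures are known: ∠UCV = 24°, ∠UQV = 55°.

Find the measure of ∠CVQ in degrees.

∠CVQ = 101°

1. ∠QCV = 24°  [U on ray CQ]
2. ∠CQV = 55°  [U on ray QC]
3. ∠CVQ = 101°  [△VQC]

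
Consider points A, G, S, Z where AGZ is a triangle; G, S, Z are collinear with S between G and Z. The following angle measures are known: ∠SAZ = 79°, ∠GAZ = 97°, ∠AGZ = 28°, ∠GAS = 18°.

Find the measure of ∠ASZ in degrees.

1. ∠AGS = 28°  [S on ray GZ]
2. ∠ASG = 134°  [△AGS]
3. ∠ASZ = 46°  [linear pair at S on GZ]

∠ASZ = 46°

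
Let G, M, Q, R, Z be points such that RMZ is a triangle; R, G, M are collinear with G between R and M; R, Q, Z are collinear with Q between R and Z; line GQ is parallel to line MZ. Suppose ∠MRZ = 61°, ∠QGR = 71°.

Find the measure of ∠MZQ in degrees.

∠MZQ = 48°

1. ∠GRQ = 61°  [G on RM, Q on RZ]
2. ∠GQR = 48°  [△RGQ]
3. ∠GQZ = 132°  [linear pair at Q on RZ]
4. ∠MZQ = 48°  [GQ∥MZ, co-interior at Z–Q]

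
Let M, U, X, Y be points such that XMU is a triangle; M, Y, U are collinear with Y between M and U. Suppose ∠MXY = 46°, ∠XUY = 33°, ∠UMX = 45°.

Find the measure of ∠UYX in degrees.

1. ∠XMY = 45°  [Y on ray MU]
2. ∠MYX = 89°  [△XMY]
3. ∠UYX = 91°  [linear pair at Y on MU]

∠UYX = 91°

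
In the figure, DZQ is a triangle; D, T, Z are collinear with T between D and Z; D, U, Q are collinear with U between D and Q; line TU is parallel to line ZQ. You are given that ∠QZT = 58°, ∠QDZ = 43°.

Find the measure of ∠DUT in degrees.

∠DUT = 79°

1. ∠DZQ = 58°  [T on ray ZD]
2. ∠DQZ = 79°  [△DZQ]
3. ∠DUT = 79°  [TU∥ZQ, corresponding at U]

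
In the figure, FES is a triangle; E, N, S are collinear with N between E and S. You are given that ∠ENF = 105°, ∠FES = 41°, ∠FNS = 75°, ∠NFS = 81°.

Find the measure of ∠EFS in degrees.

∠EFS = 115°

1. ∠FSN = 24°  [△FNS]
2. ∠ESF = 24°  [N on ray SE]
3. ∠EFS = 115°  [△FES]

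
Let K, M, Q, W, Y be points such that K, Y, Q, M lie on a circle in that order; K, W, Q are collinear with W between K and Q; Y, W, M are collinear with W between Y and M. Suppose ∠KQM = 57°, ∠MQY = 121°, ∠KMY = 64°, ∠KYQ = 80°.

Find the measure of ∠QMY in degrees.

∠QMY = 36°

1. ∠KQY = 64°  [same arc KY]
2. ∠QKY = 36°  [△KYQ]
3. ∠QMY = 36°  [same arc YQ]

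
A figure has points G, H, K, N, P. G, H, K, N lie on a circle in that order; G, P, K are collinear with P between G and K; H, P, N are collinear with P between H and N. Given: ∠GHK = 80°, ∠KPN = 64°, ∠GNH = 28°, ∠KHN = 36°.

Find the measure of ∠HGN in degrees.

1. ∠GNK = 100°  [cyclic GHKN, opposite ∠H+∠N]
2. ∠GPN = 116°  [linear pair at P on GK]
3. ∠KGN = 36°  [△GPN]
4. ∠GKN = 44°  [△GKN]
5. ∠GHN = 44°  [same arc GN]
6. ∠HGN = 108°  [△GHN]

∠HGN = 108°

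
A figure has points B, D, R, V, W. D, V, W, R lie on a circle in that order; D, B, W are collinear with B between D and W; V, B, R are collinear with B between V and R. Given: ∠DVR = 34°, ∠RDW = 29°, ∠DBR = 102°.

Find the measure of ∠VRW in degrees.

1. ∠DWR = 34°  [same arc DR]
2. ∠RBW = 78°  [linear pair at B on DW]
3. ∠VRW = 68°  [△WBR]

∠VRW = 68°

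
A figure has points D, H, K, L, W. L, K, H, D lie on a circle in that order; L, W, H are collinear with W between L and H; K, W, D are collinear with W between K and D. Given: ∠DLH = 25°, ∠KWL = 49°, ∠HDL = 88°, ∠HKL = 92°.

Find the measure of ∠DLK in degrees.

∠DLK = 89°

1. ∠DKH = 25°  [same arc HD]
2. ∠DHL = 67°  [△LHD]
3. ∠HWK = 131°  [linear pair at W on LH]
4. ∠KHL = 24°  [△KWH]
5. ∠DKL = 67°  [same arc LD]
6. ∠KDL = 24°  [same arc LK]
7. ∠DLK = 89°  [△LKD]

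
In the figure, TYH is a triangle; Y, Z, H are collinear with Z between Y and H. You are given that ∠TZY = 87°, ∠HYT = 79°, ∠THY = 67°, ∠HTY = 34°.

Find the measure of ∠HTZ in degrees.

∠HTZ = 20°

1. ∠HZT = 93°  [linear pair at Z on YH]
2. ∠THZ = 67°  [Z on ray HY]
3. ∠HTZ = 20°  [△TZH]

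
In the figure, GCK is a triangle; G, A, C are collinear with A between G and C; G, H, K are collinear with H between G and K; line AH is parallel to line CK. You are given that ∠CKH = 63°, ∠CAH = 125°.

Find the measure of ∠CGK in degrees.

1. ∠CKG = 63°  [H on ray KG]
2. ∠GAH = 55°  [linear pair at A on GC]
3. ∠AHG = 63°  [AH∥CK, corresponding at H]
4. ∠AGH = 62°  [△GAH]
5. ∠CGK = 62°  [A on GC, H on GK]

∠CGK = 62°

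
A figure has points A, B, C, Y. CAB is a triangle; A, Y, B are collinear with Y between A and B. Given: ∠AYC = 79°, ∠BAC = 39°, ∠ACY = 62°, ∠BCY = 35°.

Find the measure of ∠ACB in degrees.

∠ACB = 97°

1. ∠BYC = 101°  [linear pair at Y on AB]
2. ∠CBY = 44°  [△CYB]
3. ∠ABC = 44°  [Y on ray BA]
4. ∠ACB = 97°  [△CAB]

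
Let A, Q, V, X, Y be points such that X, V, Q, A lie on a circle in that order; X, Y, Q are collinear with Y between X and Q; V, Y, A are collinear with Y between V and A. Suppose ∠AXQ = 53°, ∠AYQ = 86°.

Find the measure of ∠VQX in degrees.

1. ∠AVQ = 53°  [same arc QA]
2. ∠VYX = 86°  [vertical angles at Y]
3. ∠QYV = 94°  [linear pair at Y on XQ]
4. ∠VQX = 33°  [△VYQ]

∠VQX = 33°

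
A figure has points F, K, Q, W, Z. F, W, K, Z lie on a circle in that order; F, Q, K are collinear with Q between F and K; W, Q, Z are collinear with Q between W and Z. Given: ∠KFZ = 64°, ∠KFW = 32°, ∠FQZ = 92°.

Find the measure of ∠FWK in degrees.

1. ∠KWZ = 64°  [same arc KZ]
2. ∠KQW = 92°  [vertical angles at Q]
3. ∠FKW = 24°  [△WQK]
4. ∠FWK = 124°  [△FWK]

∠FWK = 124°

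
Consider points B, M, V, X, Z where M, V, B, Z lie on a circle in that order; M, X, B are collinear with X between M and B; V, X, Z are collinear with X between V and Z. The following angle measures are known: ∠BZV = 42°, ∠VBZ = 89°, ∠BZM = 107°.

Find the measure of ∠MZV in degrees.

∠MZV = 65°

1. ∠BMV = 42°  [same arc VB]
2. ∠BVM = 73°  [cyclic MVBZ, opposite ∠V+∠Z]
3. ∠MBV = 65°  [△MVB]
4. ∠MZV = 65°  [same arc MV]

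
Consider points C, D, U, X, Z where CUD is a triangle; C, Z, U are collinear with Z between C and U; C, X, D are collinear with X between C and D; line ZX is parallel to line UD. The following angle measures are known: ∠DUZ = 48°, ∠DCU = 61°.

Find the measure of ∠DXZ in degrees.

1. ∠CUD = 48°  [Z on ray UC]
2. ∠CDU = 71°  [△CUD]
3. ∠CXZ = 71°  [ZX∥UD, corresponding at X]
4. ∠DXZ = 109°  [linear pair at X on CD]

∠DXZ = 109°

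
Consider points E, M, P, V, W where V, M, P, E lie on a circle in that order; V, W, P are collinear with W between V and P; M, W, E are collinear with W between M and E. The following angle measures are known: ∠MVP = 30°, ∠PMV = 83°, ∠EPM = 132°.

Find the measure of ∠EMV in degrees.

1. ∠MPV = 67°  [△VMP]
2. ∠EVM = 48°  [cyclic VMPE, opposite ∠V+∠P]
3. ∠MEV = 67°  [same arc VM]
4. ∠EMV = 65°  [△VME]

∠EMV = 65°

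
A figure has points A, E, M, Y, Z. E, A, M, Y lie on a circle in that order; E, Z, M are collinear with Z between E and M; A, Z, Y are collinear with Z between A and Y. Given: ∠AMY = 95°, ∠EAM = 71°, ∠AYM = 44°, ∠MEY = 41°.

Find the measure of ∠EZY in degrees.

1. ∠EYM = 109°  [cyclic EAMY, opposite ∠A+∠Y]
2. ∠EMY = 30°  [△EMY]
3. ∠MZY = 106°  [△MZY]
4. ∠EZY = 74°  [linear pair at Z on EM]

∠EZY = 74°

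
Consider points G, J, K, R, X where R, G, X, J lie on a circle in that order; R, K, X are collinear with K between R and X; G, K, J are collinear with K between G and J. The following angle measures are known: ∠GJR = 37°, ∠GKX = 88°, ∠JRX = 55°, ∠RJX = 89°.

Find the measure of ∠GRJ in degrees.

1. ∠GXR = 37°  [same arc RG]
2. ∠GKR = 92°  [linear pair at K on RX]
3. ∠RGX = 91°  [cyclic RGXJ, opposite ∠G+∠J]
4. ∠GRX = 52°  [△RGX]
5. ∠JGR = 36°  [△RKG]
6. ∠GRJ = 107°  [△RGJ]

∠GRJ = 107°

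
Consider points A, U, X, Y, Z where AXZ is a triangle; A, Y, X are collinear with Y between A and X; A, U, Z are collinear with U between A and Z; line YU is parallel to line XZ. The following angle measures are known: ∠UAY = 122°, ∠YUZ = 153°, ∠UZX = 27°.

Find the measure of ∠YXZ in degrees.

∠YXZ = 31°

1. ∠XAZ = 122°  [Y on AX, U on AZ]
2. ∠AZX = 27°  [U on ray ZA]
3. ∠AXZ = 31°  [△AXZ]
4. ∠YXZ = 31°  [Y on ray XA]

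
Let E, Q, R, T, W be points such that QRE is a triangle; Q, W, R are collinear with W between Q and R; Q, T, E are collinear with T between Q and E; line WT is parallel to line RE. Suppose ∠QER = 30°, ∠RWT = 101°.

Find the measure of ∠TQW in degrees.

1. ∠QTW = 30°  [WT∥RE, corresponding at T]
2. ∠QWT = 79°  [linear pair at W on QR]
3. ∠TQW = 71°  [△QWT]

∠TQW = 71°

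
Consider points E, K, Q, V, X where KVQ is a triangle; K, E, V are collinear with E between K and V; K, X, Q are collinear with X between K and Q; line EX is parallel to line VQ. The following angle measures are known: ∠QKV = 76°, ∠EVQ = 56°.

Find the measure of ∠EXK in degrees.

1. ∠KVQ = 56°  [E on ray VK]
2. ∠KQV = 48°  [△KVQ]
3. ∠EXK = 48°  [EX∥VQ, corresponding at X]

∠EXK = 48°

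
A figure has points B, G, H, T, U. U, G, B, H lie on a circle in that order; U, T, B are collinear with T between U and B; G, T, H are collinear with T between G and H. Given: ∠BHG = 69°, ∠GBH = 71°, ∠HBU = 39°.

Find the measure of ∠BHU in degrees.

1. ∠BGH = 40°  [△GBH]
2. ∠BUH = 40°  [same arc BH]
3. ∠BHU = 101°  [△UBH]

∠BHU = 101°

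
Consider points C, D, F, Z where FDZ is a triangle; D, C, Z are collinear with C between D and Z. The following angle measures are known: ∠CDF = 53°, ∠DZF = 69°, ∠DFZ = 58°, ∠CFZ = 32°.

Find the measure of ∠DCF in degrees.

∠DCF = 101°

1. ∠CZF = 69°  [C on ray ZD]
2. ∠FCZ = 79°  [△FCZ]
3. ∠DCF = 101°  [linear pair at C on DZ]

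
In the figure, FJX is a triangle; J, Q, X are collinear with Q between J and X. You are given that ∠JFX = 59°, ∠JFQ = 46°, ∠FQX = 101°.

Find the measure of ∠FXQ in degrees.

1. ∠FQJ = 79°  [linear pair at Q on JX]
2. ∠FJQ = 55°  [△FJQ]
3. ∠FJX = 55°  [Q on ray JX]
4. ∠FXJ = 66°  [△FJX]
5. ∠FXQ = 66°  [Q on ray XJ]

∠FXQ = 66°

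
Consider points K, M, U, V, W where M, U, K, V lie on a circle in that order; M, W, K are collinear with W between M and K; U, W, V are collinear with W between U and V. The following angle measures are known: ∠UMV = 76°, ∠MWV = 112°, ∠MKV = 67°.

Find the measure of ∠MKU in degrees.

1. ∠UKV = 104°  [cyclic MUKV, opposite ∠M+∠K]
2. ∠KWU = 112°  [vertical angles at W]
3. ∠KWV = 68°  [linear pair at W on MK]
4. ∠KVU = 45°  [△KWV]
5. ∠KUV = 31°  [△UKV]
6. ∠MKU = 37°  [△UWK]

∠MKU = 37°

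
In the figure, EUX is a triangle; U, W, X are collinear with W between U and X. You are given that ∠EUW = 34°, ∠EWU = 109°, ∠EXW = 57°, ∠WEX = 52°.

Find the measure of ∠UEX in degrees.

∠UEX = 89°

1. ∠EUX = 34°  [W on ray UX]
2. ∠EXU = 57°  [W on ray XU]
3. ∠UEX = 89°  [△EUX]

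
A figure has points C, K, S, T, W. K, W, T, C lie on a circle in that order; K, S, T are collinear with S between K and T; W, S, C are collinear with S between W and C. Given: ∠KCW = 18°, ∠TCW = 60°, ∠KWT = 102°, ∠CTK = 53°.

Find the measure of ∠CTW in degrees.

1. ∠CWK = 53°  [same arc KC]
2. ∠CKW = 109°  [△KWC]
3. ∠CTW = 71°  [cyclic KWTC, opposite ∠K+∠T]

∠CTW = 71°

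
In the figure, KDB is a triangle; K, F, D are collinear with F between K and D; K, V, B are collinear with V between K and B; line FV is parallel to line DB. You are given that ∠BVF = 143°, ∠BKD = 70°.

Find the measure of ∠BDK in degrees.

1. ∠FVK = 37°  [linear pair at V on KB]
2. ∠FKV = 70°  [F on KD, V on KB]
3. ∠KFV = 73°  [△KFV]
4. ∠BDK = 73°  [FV∥DB, corresponding at F]

∠BDK = 73°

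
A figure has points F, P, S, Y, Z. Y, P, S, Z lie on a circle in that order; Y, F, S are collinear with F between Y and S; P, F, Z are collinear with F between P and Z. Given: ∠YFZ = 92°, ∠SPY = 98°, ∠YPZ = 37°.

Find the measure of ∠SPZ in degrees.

1. ∠SZY = 82°  [cyclic YPSZ, opposite ∠P+∠Z]
2. ∠YSZ = 37°  [same arc YZ]
3. ∠SYZ = 61°  [△YSZ]
4. ∠SPZ = 61°  [same arc SZ]

∠SPZ = 61°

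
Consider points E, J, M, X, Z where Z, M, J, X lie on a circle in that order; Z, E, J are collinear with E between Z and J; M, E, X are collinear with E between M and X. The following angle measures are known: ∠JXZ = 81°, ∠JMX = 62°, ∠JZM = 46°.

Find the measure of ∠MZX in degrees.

∠MZX = 108°

1. ∠JXM = 46°  [same arc MJ]
2. ∠MJX = 72°  [△MJX]
3. ∠MZX = 108°  [cyclic ZMJX, opposite ∠Z+∠J]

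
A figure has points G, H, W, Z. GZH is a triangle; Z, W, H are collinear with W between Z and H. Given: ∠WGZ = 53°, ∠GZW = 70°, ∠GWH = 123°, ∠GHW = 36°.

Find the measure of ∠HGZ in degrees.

1. ∠GZH = 70°  [W on ray ZH]
2. ∠GHZ = 36°  [W on ray HZ]
3. ∠HGZ = 74°  [△GZH]

∠HGZ = 74°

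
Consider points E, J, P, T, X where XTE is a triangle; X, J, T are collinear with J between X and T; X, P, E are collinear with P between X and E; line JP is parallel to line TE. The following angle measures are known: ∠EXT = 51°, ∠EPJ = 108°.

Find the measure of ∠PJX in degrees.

∠PJX = 57°

1. ∠JXP = 51°  [J on XT, P on XE]
2. ∠JPX = 72°  [linear pair at P on XE]
3. ∠PJX = 57°  [△XJP]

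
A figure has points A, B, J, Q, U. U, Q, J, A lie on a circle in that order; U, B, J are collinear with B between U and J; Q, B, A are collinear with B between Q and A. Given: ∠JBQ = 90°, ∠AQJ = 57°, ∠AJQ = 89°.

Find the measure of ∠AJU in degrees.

1. ∠ABU = 90°  [vertical angles at B]
2. ∠JAQ = 34°  [△QJA]
3. ∠ABJ = 90°  [linear pair at B on UJ]
4. ∠AJU = 56°  [△JBA]

∠AJU = 56°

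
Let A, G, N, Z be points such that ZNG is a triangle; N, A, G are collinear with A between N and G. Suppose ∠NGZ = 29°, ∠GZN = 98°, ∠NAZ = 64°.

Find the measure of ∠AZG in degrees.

1. ∠AGZ = 29°  [A on ray GN]
2. ∠GAZ = 116°  [linear pair at A on NG]
3. ∠AZG = 35°  [△ZAG]

∠AZG = 35°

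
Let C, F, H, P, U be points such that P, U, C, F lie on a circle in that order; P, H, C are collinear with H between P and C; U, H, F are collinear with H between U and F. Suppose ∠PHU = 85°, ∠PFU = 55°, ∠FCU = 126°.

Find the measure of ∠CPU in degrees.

∠CPU = 24°

1. ∠FPU = 54°  [cyclic PUCF, opposite ∠P+∠C]
2. ∠FUP = 71°  [△PUF]
3. ∠CPU = 24°  [△PHU]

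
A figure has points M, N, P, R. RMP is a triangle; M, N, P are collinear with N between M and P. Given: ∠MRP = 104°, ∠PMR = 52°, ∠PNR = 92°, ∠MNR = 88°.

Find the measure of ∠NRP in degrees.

1. ∠MPR = 24°  [△RMP]
2. ∠NPR = 24°  [N on ray PM]
3. ∠NRP = 64°  [△RNP]

∠NRP = 64°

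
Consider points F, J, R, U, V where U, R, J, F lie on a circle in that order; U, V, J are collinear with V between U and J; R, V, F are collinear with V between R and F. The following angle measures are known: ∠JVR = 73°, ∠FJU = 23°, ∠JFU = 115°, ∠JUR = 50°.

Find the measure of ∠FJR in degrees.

1. ∠FUJ = 42°  [△UJF]
2. ∠JFR = 50°  [same arc RJ]
3. ∠FRJ = 42°  [same arc JF]
4. ∠FJR = 88°  [△RJF]

∠FJR = 88°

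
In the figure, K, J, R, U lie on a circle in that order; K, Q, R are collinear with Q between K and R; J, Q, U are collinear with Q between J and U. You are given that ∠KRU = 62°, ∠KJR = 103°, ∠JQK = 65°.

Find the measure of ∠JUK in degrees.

1. ∠KUR = 77°  [cyclic KJRU, opposite ∠J+∠U]
2. ∠RQU = 65°  [vertical angles at Q]
3. ∠RKU = 41°  [△KRU]
4. ∠KQU = 115°  [linear pair at Q on KR]
5. ∠JUK = 24°  [△KQU]

∠JUK = 24°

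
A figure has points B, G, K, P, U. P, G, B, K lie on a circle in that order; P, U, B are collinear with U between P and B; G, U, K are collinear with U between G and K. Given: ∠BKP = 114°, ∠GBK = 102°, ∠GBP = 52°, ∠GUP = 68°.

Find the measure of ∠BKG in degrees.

1. ∠BGP = 66°  [cyclic PGBK, opposite ∠G+∠K]
2. ∠BPG = 62°  [△PGB]
3. ∠BKG = 62°  [same arc GB]

∠BKG = 62°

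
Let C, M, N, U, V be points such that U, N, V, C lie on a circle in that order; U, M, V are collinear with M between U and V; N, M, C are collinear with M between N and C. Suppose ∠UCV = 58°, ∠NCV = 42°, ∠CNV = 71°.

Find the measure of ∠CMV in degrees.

∠CMV = 87°

1. ∠CUV = 71°  [same arc VC]
2. ∠CVU = 51°  [△UVC]
3. ∠CMV = 87°  [△VMC]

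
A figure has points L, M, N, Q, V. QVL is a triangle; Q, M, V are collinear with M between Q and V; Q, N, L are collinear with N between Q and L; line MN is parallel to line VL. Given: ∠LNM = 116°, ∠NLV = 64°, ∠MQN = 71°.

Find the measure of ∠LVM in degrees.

∠LVM = 45°

1. ∠QLV = 64°  [N on ray LQ]
2. ∠LQV = 71°  [M on QV, N on QL]
3. ∠LVQ = 45°  [△QVL]
4. ∠LVM = 45°  [M on ray VQ]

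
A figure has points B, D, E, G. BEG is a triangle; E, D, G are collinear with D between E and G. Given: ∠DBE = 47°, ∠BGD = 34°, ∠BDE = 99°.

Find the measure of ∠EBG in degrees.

1. ∠BED = 34°  [△BED]
2. ∠BGE = 34°  [D on ray GE]
3. ∠BEG = 34°  [D on ray EG]
4. ∠EBG = 112°  [△BEG]

∠EBG = 112°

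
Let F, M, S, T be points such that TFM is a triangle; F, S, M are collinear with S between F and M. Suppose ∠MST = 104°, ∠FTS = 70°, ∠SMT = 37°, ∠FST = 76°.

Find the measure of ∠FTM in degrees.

∠FTM = 109°

1. ∠SFT = 34°  [△TFS]
2. ∠FMT = 37°  [S on ray MF]
3. ∠MFT = 34°  [S on ray FM]
4. ∠FTM = 109°  [△TFM]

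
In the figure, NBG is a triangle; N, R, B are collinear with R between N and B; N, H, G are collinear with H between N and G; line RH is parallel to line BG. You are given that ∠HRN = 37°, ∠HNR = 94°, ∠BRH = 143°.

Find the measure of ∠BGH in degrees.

∠BGH = 49°

1. ∠NHR = 49°  [△NRH]
2. ∠GHR = 131°  [linear pair at H on NG]
3. ∠BGH = 49°  [RH∥BG, co-interior at G–H]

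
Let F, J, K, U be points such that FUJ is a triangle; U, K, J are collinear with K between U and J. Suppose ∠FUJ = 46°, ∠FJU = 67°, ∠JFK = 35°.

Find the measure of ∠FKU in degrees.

1. ∠FJK = 67°  [K on ray JU]
2. ∠FKJ = 78°  [△FKJ]
3. ∠FKU = 102°  [linear pair at K on UJ]

∠FKU = 102°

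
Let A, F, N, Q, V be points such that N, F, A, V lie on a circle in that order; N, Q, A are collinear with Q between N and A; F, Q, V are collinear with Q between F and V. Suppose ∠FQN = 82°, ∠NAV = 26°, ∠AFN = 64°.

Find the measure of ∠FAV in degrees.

1. ∠AQV = 82°  [vertical angles at Q]
2. ∠AVF = 72°  [△AQV]
3. ∠AVN = 116°  [cyclic NFAV, opposite ∠F+∠V]
4. ∠ANV = 38°  [△NAV]
5. ∠AFV = 38°  [same arc AV]
6. ∠FAV = 70°  [△FAV]

∠FAV = 70°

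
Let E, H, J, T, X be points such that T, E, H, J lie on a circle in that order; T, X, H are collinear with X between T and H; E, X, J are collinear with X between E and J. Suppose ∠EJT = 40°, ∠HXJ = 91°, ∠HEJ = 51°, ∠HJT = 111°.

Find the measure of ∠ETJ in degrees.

∠ETJ = 122°

1. ∠EHT = 40°  [same arc TE]
2. ∠EXT = 91°  [vertical angles at X]
3. ∠HET = 69°  [cyclic TEHJ, opposite ∠E+∠J]
4. ∠ETH = 71°  [△TEH]
5. ∠JET = 18°  [△TXE]
6. ∠ETJ = 122°  [△TEJ]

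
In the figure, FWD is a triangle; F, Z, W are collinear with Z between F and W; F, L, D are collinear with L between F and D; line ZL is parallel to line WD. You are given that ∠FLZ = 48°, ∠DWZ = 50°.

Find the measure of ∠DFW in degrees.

1. ∠FDW = 48°  [ZL∥WD, corresponding at L]
2. ∠DWF = 50°  [Z on ray WF]
3. ∠DFW = 82°  [△FWD]

∠DFW = 82°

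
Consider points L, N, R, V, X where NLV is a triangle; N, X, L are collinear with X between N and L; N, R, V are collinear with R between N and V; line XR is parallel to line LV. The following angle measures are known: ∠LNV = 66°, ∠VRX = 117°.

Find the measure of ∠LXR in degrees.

∠LXR = 129°

1. ∠RNX = 66°  [X on NL, R on NV]
2. ∠NRX = 63°  [linear pair at R on NV]
3. ∠NXR = 51°  [△NXR]
4. ∠LXR = 129°  [linear pair at X on NL]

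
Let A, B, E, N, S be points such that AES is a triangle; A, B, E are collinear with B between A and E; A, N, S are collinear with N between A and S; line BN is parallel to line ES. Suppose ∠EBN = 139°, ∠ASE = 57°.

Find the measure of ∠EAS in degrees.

1. ∠ABN = 41°  [linear pair at B on AE]
2. ∠ANB = 57°  [BN∥ES, corresponding at N]
3. ∠BAN = 82°  [△ABN]
4. ∠EAS = 82°  [B on AE, N on AS]

∠EAS = 82°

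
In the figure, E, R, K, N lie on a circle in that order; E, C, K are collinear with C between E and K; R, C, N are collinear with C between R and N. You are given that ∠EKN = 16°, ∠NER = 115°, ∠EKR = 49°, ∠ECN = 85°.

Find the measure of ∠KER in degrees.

1. ∠ERN = 16°  [same arc EN]
2. ∠KCR = 85°  [vertical angles at C]
3. ∠ECR = 95°  [linear pair at C on EK]
4. ∠KER = 69°  [△ECR]

∠KER = 69°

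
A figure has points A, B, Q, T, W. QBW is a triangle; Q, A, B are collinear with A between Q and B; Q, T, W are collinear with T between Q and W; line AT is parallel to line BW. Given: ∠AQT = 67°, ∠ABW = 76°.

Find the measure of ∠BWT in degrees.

∠BWT = 37°

1. ∠BQW = 67°  [A on QB, T on QW]
2. ∠QBW = 76°  [A on ray BQ]
3. ∠BWQ = 37°  [△QBW]
4. ∠BWT = 37°  [T on ray WQ]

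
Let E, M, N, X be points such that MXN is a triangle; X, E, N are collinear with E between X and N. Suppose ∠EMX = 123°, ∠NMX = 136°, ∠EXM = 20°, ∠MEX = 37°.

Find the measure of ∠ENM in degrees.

∠ENM = 24°

1. ∠MXN = 20°  [E on ray XN]
2. ∠MNX = 24°  [△MXN]
3. ∠ENM = 24°  [E on ray NX]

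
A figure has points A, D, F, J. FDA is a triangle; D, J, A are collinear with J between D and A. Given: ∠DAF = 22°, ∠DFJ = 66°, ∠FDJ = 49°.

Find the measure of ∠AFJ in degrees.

∠AFJ = 43°

1. ∠FAJ = 22°  [J on ray AD]
2. ∠DJF = 65°  [△FDJ]
3. ∠AJF = 115°  [linear pair at J on DA]
4. ∠AFJ = 43°  [△FJA]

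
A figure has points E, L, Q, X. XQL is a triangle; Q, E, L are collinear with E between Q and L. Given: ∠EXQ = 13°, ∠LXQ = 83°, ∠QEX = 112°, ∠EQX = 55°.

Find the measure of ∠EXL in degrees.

∠EXL = 70°

1. ∠LEX = 68°  [linear pair at E on QL]
2. ∠LQX = 55°  [E on ray QL]
3. ∠QLX = 42°  [△XQL]
4. ∠ELX = 42°  [E on ray LQ]
5. ∠EXL = 70°  [△XEL]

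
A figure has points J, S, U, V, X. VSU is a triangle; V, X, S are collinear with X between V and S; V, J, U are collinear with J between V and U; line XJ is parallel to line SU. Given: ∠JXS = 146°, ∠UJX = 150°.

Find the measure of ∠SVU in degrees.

1. ∠JXV = 34°  [linear pair at X on VS]
2. ∠VJX = 30°  [linear pair at J on VU]
3. ∠JVX = 116°  [△VXJ]
4. ∠SVU = 116°  [X on VS, J on VU]

∠SVU = 116°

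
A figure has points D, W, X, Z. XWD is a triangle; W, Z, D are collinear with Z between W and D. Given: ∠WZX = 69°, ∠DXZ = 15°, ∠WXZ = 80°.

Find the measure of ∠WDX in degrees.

∠WDX = 54°

1. ∠DZX = 111°  [linear pair at Z on WD]
2. ∠XDZ = 54°  [△XZD]
3. ∠WDX = 54°  [Z on ray DW]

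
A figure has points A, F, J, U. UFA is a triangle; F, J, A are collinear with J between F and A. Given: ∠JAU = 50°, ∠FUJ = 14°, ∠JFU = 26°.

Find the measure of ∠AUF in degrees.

∠AUF = 104°

1. ∠FAU = 50°  [J on ray AF]
2. ∠AFU = 26°  [J on ray FA]
3. ∠AUF = 104°  [△UFA]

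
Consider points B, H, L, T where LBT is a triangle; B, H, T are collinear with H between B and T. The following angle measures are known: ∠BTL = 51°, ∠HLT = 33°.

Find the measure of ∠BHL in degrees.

∠BHL = 84°

1. ∠HTL = 51°  [H on ray TB]
2. ∠LHT = 96°  [△LHT]
3. ∠BHL = 84°  [linear pair at H on BT]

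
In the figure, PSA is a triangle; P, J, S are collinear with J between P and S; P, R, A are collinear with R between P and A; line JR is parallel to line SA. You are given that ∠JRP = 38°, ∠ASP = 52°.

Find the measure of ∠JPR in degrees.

∠JPR = 90°

1. ∠PAS = 38°  [JR∥SA, corresponding at R]
2. ∠APS = 90°  [△PSA]
3. ∠JPR = 90°  [J on PS, R on PA]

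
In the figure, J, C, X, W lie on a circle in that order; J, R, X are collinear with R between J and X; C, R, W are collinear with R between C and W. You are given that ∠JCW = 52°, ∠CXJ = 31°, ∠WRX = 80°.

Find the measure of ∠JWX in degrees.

1. ∠JXW = 52°  [same arc JW]
2. ∠CWJ = 31°  [same arc JC]
3. ∠JRW = 100°  [linear pair at R on JX]
4. ∠WJX = 49°  [△JRW]
5. ∠JWX = 79°  [△JXW]

∠JWX = 79°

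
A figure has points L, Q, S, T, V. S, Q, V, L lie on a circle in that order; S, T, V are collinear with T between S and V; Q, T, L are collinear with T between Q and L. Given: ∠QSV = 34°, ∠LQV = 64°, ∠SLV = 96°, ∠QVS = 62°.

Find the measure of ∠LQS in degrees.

1. ∠LSV = 64°  [same arc VL]
2. ∠LVS = 20°  [△SVL]
3. ∠LQS = 20°  [same arc SL]

∠LQS = 20°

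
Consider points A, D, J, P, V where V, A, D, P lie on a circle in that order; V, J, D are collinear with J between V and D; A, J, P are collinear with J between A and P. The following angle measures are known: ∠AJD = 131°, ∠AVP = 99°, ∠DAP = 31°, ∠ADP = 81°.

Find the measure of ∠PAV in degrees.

∠PAV = 63°

1. ∠PJV = 131°  [vertical angles at J]
2. ∠DVP = 31°  [same arc DP]
3. ∠APV = 18°  [△VJP]
4. ∠PAV = 63°  [△VAP]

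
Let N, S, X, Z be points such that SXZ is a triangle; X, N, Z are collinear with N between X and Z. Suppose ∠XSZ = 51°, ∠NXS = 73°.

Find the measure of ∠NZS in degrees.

∠NZS = 56°

1. ∠SXZ = 73°  [N on ray XZ]
2. ∠SZX = 56°  [△SXZ]
3. ∠NZS = 56°  [N on ray ZX]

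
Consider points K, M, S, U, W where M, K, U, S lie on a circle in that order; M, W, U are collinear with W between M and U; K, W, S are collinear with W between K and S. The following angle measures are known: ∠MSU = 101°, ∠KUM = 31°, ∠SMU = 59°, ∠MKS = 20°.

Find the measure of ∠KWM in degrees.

1. ∠MKU = 79°  [cyclic MKUS, opposite ∠K+∠S]
2. ∠KMU = 70°  [△MKU]
3. ∠KWM = 90°  [△MWK]

∠KWM = 90°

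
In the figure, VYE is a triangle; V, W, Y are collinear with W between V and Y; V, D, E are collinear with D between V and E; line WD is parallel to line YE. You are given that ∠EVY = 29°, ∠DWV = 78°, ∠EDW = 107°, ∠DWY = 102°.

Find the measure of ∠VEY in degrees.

∠VEY = 73°

1. ∠DVW = 29°  [W on VY, D on VE]
2. ∠VDW = 73°  [△VWD]
3. ∠VEY = 73°  [WD∥YE, corresponding at D]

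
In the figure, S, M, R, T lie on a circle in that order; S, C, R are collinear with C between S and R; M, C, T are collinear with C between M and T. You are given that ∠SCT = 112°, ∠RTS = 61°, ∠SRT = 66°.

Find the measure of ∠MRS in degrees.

∠MRS = 15°

1. ∠MCR = 112°  [vertical angles at C]
2. ∠RST = 53°  [△SRT]
3. ∠RMT = 53°  [same arc RT]
4. ∠MRS = 15°  [△MCR]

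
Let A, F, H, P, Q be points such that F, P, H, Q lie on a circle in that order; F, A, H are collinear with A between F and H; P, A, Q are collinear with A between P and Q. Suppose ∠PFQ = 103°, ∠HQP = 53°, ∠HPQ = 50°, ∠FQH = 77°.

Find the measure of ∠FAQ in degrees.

∠FAQ = 106°

1. ∠HFQ = 50°  [same arc HQ]
2. ∠FHQ = 53°  [△FHQ]
3. ∠HAQ = 74°  [△HAQ]
4. ∠FAQ = 106°  [linear pair at A on FH]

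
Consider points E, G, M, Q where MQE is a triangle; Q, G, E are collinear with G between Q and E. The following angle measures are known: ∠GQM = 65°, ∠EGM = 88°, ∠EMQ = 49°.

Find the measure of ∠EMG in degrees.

1. ∠EQM = 65°  [G on ray QE]
2. ∠MEQ = 66°  [△MQE]
3. ∠GEM = 66°  [G on ray EQ]
4. ∠EMG = 26°  [△MGE]

∠EMG = 26°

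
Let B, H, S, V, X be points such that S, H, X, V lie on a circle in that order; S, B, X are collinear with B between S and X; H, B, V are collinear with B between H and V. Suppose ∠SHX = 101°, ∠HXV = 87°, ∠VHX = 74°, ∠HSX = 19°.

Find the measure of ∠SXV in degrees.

∠SXV = 27°

1. ∠SVX = 79°  [cyclic SHXV, opposite ∠H+∠V]
2. ∠VSX = 74°  [same arc XV]
3. ∠SXV = 27°  [△SXV]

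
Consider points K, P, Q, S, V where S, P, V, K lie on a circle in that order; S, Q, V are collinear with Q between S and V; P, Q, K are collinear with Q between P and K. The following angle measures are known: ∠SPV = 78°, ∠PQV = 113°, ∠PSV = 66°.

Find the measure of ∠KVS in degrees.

1. ∠KQS = 113°  [vertical angles at Q]
2. ∠PKV = 66°  [same arc PV]
3. ∠KQV = 67°  [linear pair at Q on SV]
4. ∠KVS = 47°  [△VQK]

∠KVS = 47°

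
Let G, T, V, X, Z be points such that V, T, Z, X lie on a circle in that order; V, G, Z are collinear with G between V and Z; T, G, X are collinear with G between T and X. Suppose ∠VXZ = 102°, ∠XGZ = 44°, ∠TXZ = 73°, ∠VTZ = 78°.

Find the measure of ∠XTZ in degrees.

∠XTZ = 15°

1. ∠TGV = 44°  [vertical angles at G]
2. ∠TVZ = 73°  [same arc TZ]
3. ∠TZV = 29°  [△VTZ]
4. ∠TGZ = 136°  [linear pair at G on VZ]
5. ∠XTZ = 15°  [△TGZ]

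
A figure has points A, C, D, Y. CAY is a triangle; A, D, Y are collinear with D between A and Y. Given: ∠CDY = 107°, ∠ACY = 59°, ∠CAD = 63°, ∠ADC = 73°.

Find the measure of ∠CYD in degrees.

1. ∠CAY = 63°  [D on ray AY]
2. ∠AYC = 58°  [△CAY]
3. ∠CYD = 58°  [D on ray YA]

∠CYD = 58°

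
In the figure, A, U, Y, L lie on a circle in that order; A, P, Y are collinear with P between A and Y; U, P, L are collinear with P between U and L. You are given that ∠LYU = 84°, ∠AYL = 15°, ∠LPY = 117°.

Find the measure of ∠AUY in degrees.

1. ∠LAU = 96°  [cyclic AUYL, opposite ∠A+∠Y]
2. ∠AUL = 15°  [same arc AL]
3. ∠APU = 117°  [vertical angles at P]
4. ∠ALU = 69°  [△AUL]
5. ∠UAY = 48°  [△APU]
6. ∠AYU = 69°  [same arc AU]
7. ∠AUY = 63°  [△AUY]

∠AUY = 63°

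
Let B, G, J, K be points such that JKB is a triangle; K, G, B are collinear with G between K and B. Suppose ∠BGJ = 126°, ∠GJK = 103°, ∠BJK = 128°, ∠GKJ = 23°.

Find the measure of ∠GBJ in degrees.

∠GBJ = 29°

1. ∠BKJ = 23°  [G on ray KB]
2. ∠JBK = 29°  [△JKB]
3. ∠GBJ = 29°  [G on ray BK]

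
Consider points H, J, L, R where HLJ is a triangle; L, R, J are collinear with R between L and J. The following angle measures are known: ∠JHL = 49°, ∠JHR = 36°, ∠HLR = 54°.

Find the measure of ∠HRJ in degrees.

1. ∠HLJ = 54°  [R on ray LJ]
2. ∠HJL = 77°  [△HLJ]
3. ∠HJR = 77°  [R on ray JL]
4. ∠HRJ = 67°  [△HRJ]

∠HRJ = 67°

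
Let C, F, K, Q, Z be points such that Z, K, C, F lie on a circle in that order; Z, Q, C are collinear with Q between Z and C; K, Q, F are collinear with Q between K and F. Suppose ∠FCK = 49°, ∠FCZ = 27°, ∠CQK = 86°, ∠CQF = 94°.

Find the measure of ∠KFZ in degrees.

1. ∠FZK = 131°  [cyclic ZKCF, opposite ∠Z+∠C]
2. ∠FKZ = 27°  [same arc ZF]
3. ∠KFZ = 22°  [△ZKF]

∠KFZ = 22°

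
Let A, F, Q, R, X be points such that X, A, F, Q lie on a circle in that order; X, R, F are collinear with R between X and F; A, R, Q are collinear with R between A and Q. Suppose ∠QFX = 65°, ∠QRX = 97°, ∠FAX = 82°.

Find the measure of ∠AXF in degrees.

∠AXF = 32°

1. ∠QAX = 65°  [same arc XQ]
2. ∠ARF = 97°  [vertical angles at R]
3. ∠ARX = 83°  [linear pair at R on XF]
4. ∠AXF = 32°  [△XRA]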